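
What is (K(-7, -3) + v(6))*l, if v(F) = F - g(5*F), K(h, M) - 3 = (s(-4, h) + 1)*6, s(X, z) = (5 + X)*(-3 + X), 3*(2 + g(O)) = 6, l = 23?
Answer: -621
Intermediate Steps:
g(O) = 0 (g(O) = -2 + (⅓)*6 = -2 + 2 = 0)
s(X, z) = (-3 + X)*(5 + X)
K(h, M) = -33 (K(h, M) = 3 + ((-15 + (-4)² + 2*(-4)) + 1)*6 = 3 + ((-15 + 16 - 8) + 1)*6 = 3 + (-7 + 1)*6 = 3 - 6*6 = 3 - 36 = -33)
v(F) = F (v(F) = F - 1*0 = F + 0 = F)
(K(-7, -3) + v(6))*l = (-33 + 6)*23 = -27*23 = -621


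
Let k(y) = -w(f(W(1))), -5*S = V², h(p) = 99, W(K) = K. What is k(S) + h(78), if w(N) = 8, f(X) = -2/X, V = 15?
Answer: 91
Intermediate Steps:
S = -45 (S = -⅕*15² = -⅕*225 = -45)
k(y) = -8 (k(y) = -1*8 = -8)
k(S) + h(78) = -8 + 99 = 91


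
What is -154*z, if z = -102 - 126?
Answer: 35112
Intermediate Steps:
z = -228
-154*z = -154*(-228) = 35112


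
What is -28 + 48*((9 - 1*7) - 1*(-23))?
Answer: 1172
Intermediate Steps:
-28 + 48*((9 - 1*7) - 1*(-23)) = -28 + 48*((9 - 7) + 23) = -28 + 48*(2 + 23) = -28 + 48*25 = -28 + 1200 = 1172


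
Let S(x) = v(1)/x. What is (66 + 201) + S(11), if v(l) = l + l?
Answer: 2939/11 ≈ 267.18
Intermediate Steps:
v(l) = 2*l
S(x) = 2/x (S(x) = (2*1)/x = 2/x)
(66 + 201) + S(11) = (66 + 201) + 2/11 = 267 + 2*(1/11) = 267 + 2/11 = 2939/11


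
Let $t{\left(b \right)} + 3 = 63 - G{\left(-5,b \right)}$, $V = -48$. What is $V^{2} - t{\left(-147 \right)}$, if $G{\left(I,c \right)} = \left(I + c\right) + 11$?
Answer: $2103$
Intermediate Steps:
$G{\left(I,c \right)} = 11 + I + c$
$t{\left(b \right)} = 54 - b$ ($t{\left(b \right)} = -3 - \left(-57 + b\right) = 54 - b$)
$V^{2} - t{\left(-147 \right)} = \left(-48\right)^{2} - \left(54 - -147\right) = 2304 - \left(54 + 147\right) = 2304 - 201 = 2103$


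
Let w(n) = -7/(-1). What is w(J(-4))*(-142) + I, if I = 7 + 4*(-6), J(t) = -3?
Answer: -1011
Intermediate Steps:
w(n) = 7 (w(n) = -7*(-1) = 7)
I = -17 (I = 7 - 24 = -17)
w(J(-4))*(-142) + I = 7*(-142) - 17 = -994 - 17 = -1011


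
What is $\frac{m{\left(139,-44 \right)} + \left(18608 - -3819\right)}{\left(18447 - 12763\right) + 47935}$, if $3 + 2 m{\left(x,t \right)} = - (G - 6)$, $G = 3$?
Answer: $\frac{22427}{53619} \approx 0.41827$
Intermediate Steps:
$m{\left(x,t \right)} = 0$ ($m{\left(x,t \right)} = - \frac{3}{2} + \frac{\left(-1\right) \left(3 - 6\right)}{2} = - \frac{3}{2} + \frac{\left(-1\right) \left(-3\right)}{2} = - \frac{3}{2} + \frac{1}{2} \cdot 3 = - \frac{3}{2} + \frac{3}{2} = 0$)
$\frac{m{\left(139,-44 \right)} + \left(18608 - -3819\right)}{\left(18447 - 12763\right) + 47935} = \frac{0 + \left(18608 - -3819\right)}{\left(18447 - 12763\right) + 47935} = \frac{0 + \left(18608 + 3819\right)}{\left(18447 - 12763\right) + 47935} = \frac{0 + 22427}{5684 + 47935} = \frac{22427}{53619}$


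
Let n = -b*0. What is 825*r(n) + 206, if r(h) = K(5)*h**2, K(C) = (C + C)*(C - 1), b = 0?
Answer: 206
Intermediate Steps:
K(C) = 2*C*(-1 + C) (K(C) = (2*C)*(-1 + C) = 2*C*(-1 + C))
n = 0 (n = -1*0*0 = 0*0 = 0)
r(h) = 40*h**2 (r(h) = (2*5*(-1 + 5))*h**2 = (2*5*4)*h**2 = 40*h**2)
825*r(n) + 206 = 825*(40*0**2) + 206 = 825*(40*0) + 206 = 825*0 + 206 = 0 + 206 = 206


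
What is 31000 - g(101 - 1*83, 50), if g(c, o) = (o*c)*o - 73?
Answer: -13927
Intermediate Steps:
g(c, o) = -73 + c*o² (g(c, o) = (c*o)*o - 73 = c*o² - 73 = -73 + c*o²)
31000 - g(101 - 1*83, 50) = 31000 - (-73 + (101 - 1*83)*50²) = 31000 - (-73 + (101 - 83)*2500) = 31000 - (-73 + 18*2500) = 31000 - (-73 + 45000) = 31000 - 1*44927 = 31000 - 44927 = -13927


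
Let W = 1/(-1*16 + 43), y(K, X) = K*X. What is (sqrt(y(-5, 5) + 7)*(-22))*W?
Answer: -22*I*sqrt(2)/9 ≈ -3.457*I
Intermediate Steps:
W = 1/27 (W = 1/(-16 + 43) = 1/27 ≈ 0.037037)
(sqrt(y(-5, 5) + 7)*(-22))*W = (sqrt(-5*5 + 7)*(-22))*(1/27) = (sqrt(-25 + 7)*(-22))*(1/27) = (sqrt(-18)*(-22))*(1/27) = ((3*I*sqrt(2))*(-22))*(1/27) = -66*I*sqrt(2)*(1/27) = -22*I*sqrt(2)/9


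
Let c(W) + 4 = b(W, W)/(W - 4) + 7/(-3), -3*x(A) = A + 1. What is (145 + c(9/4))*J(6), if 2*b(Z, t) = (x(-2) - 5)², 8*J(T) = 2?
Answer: 298/9 ≈ 33.111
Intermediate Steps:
J(T) = ¼ (J(T) = (⅛)*2 = ¼)
x(A) = -⅓ - A/3 (x(A) = -(A + 1)/3 = -(1 + A)/3 = -⅓ - A/3)
b(Z, t) = 98/9 (b(Z, t) = ((-⅓ - ⅓*(-2)) - 5)²/2 = ((-⅓ + ⅔) - 5)²/2 = (⅓ - 5)²/2 = (-14/3)²/2 = (½)*(196/9) = 98/9)
c(W) = -19/3 + 98/(9*(-4 + W)) (c(W) = -4 + (98/(9*(W - 4)) + 7/(-3)) = -4 + (98/(9*(-4 + W)) + 7*(-⅓)) = -4 + (98/(9*(-4 + W)) - 7/3) = -4 + (-7/3 + 98/(9*(-4 + W))) = -19/3 + 98/(9*(-4 + W)))
(145 + c(9/4))*J(6) = (145 + (326 - 513/4)/(9*(-4 + 9/4)))*(¼) = (145 + (326 - 513/4)/(9*(-4 + 9*(¼))))*(¼) = (145 + (326 - 57*9/4)/(9*(-4 + 9/4)))*(¼) = (145 + (326 - 513/4)/(9*(-7/4)))*(¼) = (145 + (⅑)*(-4/7)*(791/4))*(¼) = (145 - 113/9)*(¼) = (1192/9)*(¼) = 298/9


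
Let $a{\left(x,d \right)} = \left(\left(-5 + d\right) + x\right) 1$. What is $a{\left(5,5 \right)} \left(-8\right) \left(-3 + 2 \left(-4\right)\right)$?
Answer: $440$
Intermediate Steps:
$a{\left(x,d \right)} = -5 + d + x$ ($a{\left(x,d \right)} = \left(-5 + d + x\right) 1 = -5 + d + x$)
$a{\left(5,5 \right)} \left(-8\right) \left(-3 + 2 \left(-4\right)\right) = \left(-5 + 5 + 5\right) \left(-8\right) \left(-3 + 2 \left(-4\right)\right) = 5 \left(-8\right) \left(-3 - 8\right) = \left(-40\right) \left(-11\right) = 440$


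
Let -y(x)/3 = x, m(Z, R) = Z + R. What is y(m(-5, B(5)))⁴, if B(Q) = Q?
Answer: 0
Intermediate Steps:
m(Z, R) = R + Z
y(x) = -3*x
y(m(-5, B(5)))⁴ = (-3*(5 - 5))⁴ = (-3*0)⁴ = 0⁴ = 0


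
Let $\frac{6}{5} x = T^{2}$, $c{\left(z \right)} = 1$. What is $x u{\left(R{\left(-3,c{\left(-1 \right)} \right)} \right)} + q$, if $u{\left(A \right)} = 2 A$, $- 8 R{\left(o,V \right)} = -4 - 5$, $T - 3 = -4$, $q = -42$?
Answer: $- \frac{321}{8} \approx -40.125$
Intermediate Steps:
$T = -1$ ($T = 3 - 4 = -1$)
$R{\left(o,V \right)} = \frac{9}{8}$ ($R{\left(o,V \right)} = - \frac{-4 - 5}{8} = \left(- \frac{1}{8}\right) \left(-9\right) = \frac{9}{8}$)
$x = \frac{5}{6}$ ($x = \frac{5 \left(-1\right)^{2}}{6} = \frac{5}{6} \cdot 1 = \frac{5}{6} \approx 0.83333$)
$x u{\left(R{\left(-3,c{\left(-1 \right)} \right)} \right)} + q = \frac{5 \cdot 2 \cdot \frac{9}{8}}{6} - 42 = \frac{5}{6} \cdot \frac{9}{4} - 42 = \frac{15}{8} - 42 = - \frac{321}{8}$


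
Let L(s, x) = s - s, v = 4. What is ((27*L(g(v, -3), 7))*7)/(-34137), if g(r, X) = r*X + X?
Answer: 0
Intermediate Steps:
g(r, X) = X + X*r (g(r, X) = X*r + X = X + X*r)
L(s, x) = 0
((27*L(g(v, -3), 7))*7)/(-34137) = ((27*0)*7)/(-34137) = (0*7)*(-1/34137) = 0*(-1/34137) = 0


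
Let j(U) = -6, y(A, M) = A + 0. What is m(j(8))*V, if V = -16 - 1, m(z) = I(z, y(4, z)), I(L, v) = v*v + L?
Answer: -170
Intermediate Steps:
y(A, M) = A
I(L, v) = L + v² (I(L, v) = v² + L = L + v²)
m(z) = 16 + z (m(z) = z + 4² = z + 16 = 16 + z)
V = -17
m(j(8))*V = (16 - 6)*(-17) = 10*(-17) = -170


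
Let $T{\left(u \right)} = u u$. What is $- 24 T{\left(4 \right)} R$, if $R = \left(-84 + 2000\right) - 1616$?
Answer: $-115200$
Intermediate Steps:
$T{\left(u \right)} = u^{2}$
$R = 300$ ($R = 1916 - 1616 = 300$)
$- 24 T{\left(4 \right)} R = - 24 \cdot 4^{2} \cdot 300 = \left(-24\right) 16 \cdot 300 = \left(-384\right) 300 = -115200$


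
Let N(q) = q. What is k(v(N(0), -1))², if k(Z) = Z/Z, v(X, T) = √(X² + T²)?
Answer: 1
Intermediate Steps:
v(X, T) = √(T² + X²)
k(Z) = 1
k(v(N(0), -1))² = 1² = 1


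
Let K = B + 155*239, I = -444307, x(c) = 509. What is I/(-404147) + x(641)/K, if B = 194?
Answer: 16751259196/15050030133 ≈ 1.1130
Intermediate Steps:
K = 37239 (K = 194 + 155*239 = 194 + 37045 = 37239)
I/(-404147) + x(641)/K = -444307/(-404147) + 509/37239 = -444307*(-1/404147) + 509*(1/37239) = 444307/404147 + 509/37239 = 16751259196/15050030133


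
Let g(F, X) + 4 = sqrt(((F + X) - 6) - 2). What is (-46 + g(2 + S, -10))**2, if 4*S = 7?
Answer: (100 - I*sqrt(57))**2/4 ≈ 2485.8 - 377.49*I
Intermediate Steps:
S = 7/4 (S = (1/4)*7 = 7/4 ≈ 1.7500)
g(F, X) = -4 + sqrt(-8 + F + X) (g(F, X) = -4 + sqrt(((F + X) - 6) - 2) = -4 + sqrt((-6 + F + X) - 2) = -4 + sqrt(-8 + F + X))
(-46 + g(2 + S, -10))**2 = (-46 + (-4 + sqrt(-8 + (2 + 7/4) - 10)))**2 = (-46 + (-4 + sqrt(-8 + 15/4 - 10)))**2 = (-46 + (-4 + sqrt(-57/4)))**2 = (-46 + (-4 + I*sqrt(57)/2))**2 = (-50 + I*sqrt(57)/2)**2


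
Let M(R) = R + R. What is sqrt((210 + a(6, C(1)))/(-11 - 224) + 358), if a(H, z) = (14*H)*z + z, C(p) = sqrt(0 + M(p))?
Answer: sqrt(788848 - 799*sqrt(2))/47 ≈ 18.884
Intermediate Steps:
M(R) = 2*R
C(p) = sqrt(2)*sqrt(p) (C(p) = sqrt(0 + 2*p) = sqrt(2*p) = sqrt(2)*sqrt(p))
a(H, z) = z + 14*H*z (a(H, z) = 14*H*z + z = z + 14*H*z)
sqrt((210 + a(6, C(1)))/(-11 - 224) + 358) = sqrt((210 + (sqrt(2)*sqrt(1))*(1 + 14*6))/(-11 - 224) + 358) = sqrt((210 + (sqrt(2)*1)*(1 + 84))/(-235) + 358) = sqrt((210 + sqrt(2)*85)*(-1/235) + 358) = sqrt((210 + 85*sqrt(2))*(-1/235) + 358) = sqrt((-42/47 - 17*sqrt(2)/47) + 358) = sqrt(16784/47 - 17*sqrt(2)/47)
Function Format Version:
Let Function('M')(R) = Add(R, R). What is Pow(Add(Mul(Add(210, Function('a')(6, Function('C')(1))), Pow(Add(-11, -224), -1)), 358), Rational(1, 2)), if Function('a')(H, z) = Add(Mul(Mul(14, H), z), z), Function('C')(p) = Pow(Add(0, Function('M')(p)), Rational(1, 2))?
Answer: Mul(Rational(1, 47), Pow(Add(788848, Mul(-799, Pow(2, Rational(1, 2)))), Rational(1, 2))) ≈ 18.884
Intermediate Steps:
Function('M')(R) = Mul(2, R)
Function('C')(p) = Mul(Pow(2, Rational(1, 2)), Pow(p, Rational(1, 2))) (Function('C')(p) = Pow(Add(0, Mul(2, p)), Rational(1, 2)) = Pow(Mul(2, p), Rational(1, 2)) = Mul(Pow(2, Rational(1, 2)), Pow(p, Rational(1, 2))))
Function('a')(H, z) = Add(z, Mul(14, H, z)) (Function('a')(H, z) = Add(Mul(14, H, z), z) = Add(z, Mul(14, H, z)))
Pow(Add(Mul(Add(210, Function('a')(6, Function('C')(1))), Pow(Add(-11, -224), -1)), 358), Rational(1, 2)) = Pow(Add(Mul(Add(210, Mul(Mul(Pow(2, Rational(1, 2)), Pow(1, Rational(1, 2))), Add(1, Mul(14, 6)))), Pow(Add(-11, -224), -1)), 358), Rational(1, 2)) = Pow(Add(Mul(Add(210, Mul(Mul(Pow(2, Rational(1, 2)), 1), Add(1, 84))), Pow(-235, -1)), 358), Rational(1, 2)) = Pow(Add(Mul(Add(210, Mul(Pow(2, Rational(1, 2)), 85)), Rational(-1, 235)), 358), Rational(1, 2)) = Pow(Add(Mul(Add(210, Mul(85, Pow(2, Rational(1, 2)))), Rational(-1, 235)), 358), Rational(1, 2)) = Pow(Add(Add(Rational(-42, 47), Mul(Rational(-17, 47), Pow(2, Rational(1, 2)))), 358), Rational(1, 2)) = Pow(Add(Rational(16784, 47), Mul(Rational(-17, 47), Pow(2, Rational(1, 2)))), Rational(1, 2))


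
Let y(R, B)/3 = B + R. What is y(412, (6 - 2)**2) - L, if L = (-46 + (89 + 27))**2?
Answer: -3616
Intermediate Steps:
y(R, B) = 3*B + 3*R (y(R, B) = 3*(B + R) = 3*B + 3*R)
L = 4900 (L = (-46 + 116)**2 = 70**2 = 4900)
y(412, (6 - 2)**2) - L = (3*(6 - 2)**2 + 3*412) - 1*4900 = (3*4**2 + 1236) - 4900 = (3*16 + 1236) - 4900 = (48 + 1236) - 4900 = 1284 - 4900 = -3616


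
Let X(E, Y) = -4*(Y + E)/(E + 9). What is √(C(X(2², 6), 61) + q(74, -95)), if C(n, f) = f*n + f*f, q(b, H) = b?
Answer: √609635/13 ≈ 60.061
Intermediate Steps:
X(E, Y) = -4*(E + Y)/(9 + E)
C(n, f) = f² + f*n (C(n, f) = f*n + f² = f² + f*n)
√(C(X(2², 6), 61) + q(74, -95)) = √(61*(61 + 4*(-1*2² - 1*6)/(9 + 2²)) + 74) = √(61*(61 + 4*(-1*4 - 6)/(9 + 4)) + 74) = √(61*(61 + 4*(-4 - 6)/13) + 74) = √(61*(61 + 4*(1/13)*(-10)) + 74) = √(61*(61 - 40/13) + 74) = √(61*(753/13) + 74) = √(45933/13 + 74) = √(46895/13) = √609635/13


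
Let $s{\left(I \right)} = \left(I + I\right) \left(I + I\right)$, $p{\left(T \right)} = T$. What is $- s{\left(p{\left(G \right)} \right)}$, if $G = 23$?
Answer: $-2116$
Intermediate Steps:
$s{\left(I \right)} = 4 I^{2}$ ($s{\left(I \right)} = 2 I 2 I = 4 I^{2}$)
$- s{\left(p{\left(G \right)} \right)} = - 4 \cdot 23^{2} = - 4 \cdot 529 = \left(-1\right) 2116 = -2116$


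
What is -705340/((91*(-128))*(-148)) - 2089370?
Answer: -900468501455/430976 ≈ -2.0894e+6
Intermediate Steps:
-705340/((91*(-128))*(-148)) - 2089370 = -705340/((-11648*(-148))) - 2089370 = -705340/1723904 - 2089370 = -705340*1/1723904 - 2089370 = -176335/430976 - 2089370 = -900468501455/430976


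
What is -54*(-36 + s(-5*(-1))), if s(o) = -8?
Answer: 2376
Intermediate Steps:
-54*(-36 + s(-5*(-1))) = -54*(-36 - 8) = -54*(-44) = 2376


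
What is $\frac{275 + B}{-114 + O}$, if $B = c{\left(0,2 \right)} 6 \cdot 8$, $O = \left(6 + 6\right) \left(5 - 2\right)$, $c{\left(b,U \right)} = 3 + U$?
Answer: $- \frac{515}{78} \approx -6.6026$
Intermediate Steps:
$O = 36$ ($O = 12 \cdot 3 = 36$)
$B = 240$ ($B = \left(3 + 2\right) 6 \cdot 8 = 5 \cdot 6 \cdot 8 = 30 \cdot 8 = 240$)
$\frac{275 + B}{-114 + O} = \frac{275 + 240}{-114 + 36} = \frac{515}{-78} = 515 \left(- \frac{1}{78}\right) = - \frac{515}{78}$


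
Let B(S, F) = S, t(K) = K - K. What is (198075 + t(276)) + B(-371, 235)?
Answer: 197704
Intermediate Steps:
t(K) = 0
(198075 + t(276)) + B(-371, 235) = (198075 + 0) - 371 = 198075 - 371 = 197704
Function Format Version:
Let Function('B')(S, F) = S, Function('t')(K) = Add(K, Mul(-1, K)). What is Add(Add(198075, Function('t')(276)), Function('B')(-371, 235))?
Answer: 197704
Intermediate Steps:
Function('t')(K) = 0
Add(Add(198075, Function('t')(276)), Function('B')(-371, 235)) = Add(Add(198075, 0), -371) = Add(198075, -371) = 197704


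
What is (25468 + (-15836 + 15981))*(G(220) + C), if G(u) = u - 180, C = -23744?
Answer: -607130552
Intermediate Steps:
G(u) = -180 + u
(25468 + (-15836 + 15981))*(G(220) + C) = (25468 + (-15836 + 15981))*((-180 + 220) - 23744) = (25468 + 145)*(40 - 23744) = 25613*(-23704) = -607130552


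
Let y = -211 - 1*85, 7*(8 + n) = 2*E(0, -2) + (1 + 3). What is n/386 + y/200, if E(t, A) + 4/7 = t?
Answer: -354559/236425 ≈ -1.4997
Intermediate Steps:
E(t, A) = -4/7 + t
n = -372/49 (n = -8 + (2*(-4/7 + 0) + (1 + 3))/7 = -8 + (2*(-4/7) + 4)/7 = -8 + (-8/7 + 4)/7 = -8 + (1/7)*(20/7) = -8 + 20/49 = -372/49 ≈ -7.5918)
y = -296 (y = -211 - 85 = -296)
n/386 + y/200 = -372/49/386 - 296/200 = -372/49*1/386 - 296*1/200 = -186/9457 - 37/25 = -354559/236425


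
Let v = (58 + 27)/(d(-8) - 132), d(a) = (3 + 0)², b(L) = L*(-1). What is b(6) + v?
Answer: -823/123 ≈ -6.6911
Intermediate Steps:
b(L) = -L
d(a) = 9 (d(a) = 3² = 9)
v = -85/123 (v = (58 + 27)/(9 - 132) = 85/(-123) = 85*(-1/123) = -85/123 ≈ -0.69106)
b(6) + v = -1*6 - 85/123 = -6 - 85/123 = -823/123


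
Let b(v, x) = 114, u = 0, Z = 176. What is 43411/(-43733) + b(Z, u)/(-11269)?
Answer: -494184121/492827177 ≈ -1.0028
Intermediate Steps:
43411/(-43733) + b(Z, u)/(-11269) = 43411/(-43733) + 114/(-11269) = 43411*(-1/43733) + 114*(-1/11269) = -43411/43733 - 114/11269 = -494184121/492827177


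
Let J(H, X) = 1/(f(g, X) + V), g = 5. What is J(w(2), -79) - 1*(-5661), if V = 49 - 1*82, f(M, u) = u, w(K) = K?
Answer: 634031/112 ≈ 5661.0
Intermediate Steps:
V = -33 (V = 49 - 82 = -33)
J(H, X) = 1/(-33 + X) (J(H, X) = 1/(X - 33) = 1/(-33 + X))
J(w(2), -79) - 1*(-5661) = 1/(-33 - 79) - 1*(-5661) = 1/(-112) + 5661 = -1/112 + 5661 = 634031/112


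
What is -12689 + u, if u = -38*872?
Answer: -45825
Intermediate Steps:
u = -33136
-12689 + u = -12689 - 33136 = -45825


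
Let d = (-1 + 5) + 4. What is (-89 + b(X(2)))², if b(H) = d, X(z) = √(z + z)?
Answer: 6561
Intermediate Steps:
X(z) = √2*√z (X(z) = √(2*z) = √2*√z)
d = 8 (d = 4 + 4 = 8)
b(H) = 8
(-89 + b(X(2)))² = (-89 + 8)² = (-81)² = 6561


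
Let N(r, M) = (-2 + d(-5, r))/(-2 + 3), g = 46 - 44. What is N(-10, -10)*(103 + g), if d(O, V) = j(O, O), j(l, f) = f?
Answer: -735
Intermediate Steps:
g = 2
d(O, V) = O
N(r, M) = -7 (N(r, M) = (-2 - 5)/(-2 + 3) = -7/1 = -7*1 = -7)
N(-10, -10)*(103 + g) = -7*(103 + 2) = -7*105 = -735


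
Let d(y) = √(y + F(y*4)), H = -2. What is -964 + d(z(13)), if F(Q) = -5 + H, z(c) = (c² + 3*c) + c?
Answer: -964 + √214 ≈ -949.37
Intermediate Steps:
z(c) = c² + 4*c
F(Q) = -7 (F(Q) = -5 - 2 = -7)
d(y) = √(-7 + y) (d(y) = √(y - 7) = √(-7 + y))
-964 + d(z(13)) = -964 + √(-7 + 13*(4 + 13)) = -964 + √(-7 + 13*17) = -964 + √(-7 + 221) = -964 + √214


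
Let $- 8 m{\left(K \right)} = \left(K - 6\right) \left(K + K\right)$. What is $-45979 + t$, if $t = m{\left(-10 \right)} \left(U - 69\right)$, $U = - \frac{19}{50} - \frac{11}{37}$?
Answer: $- \frac{7990503}{185} \approx -43192.0$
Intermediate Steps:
$m{\left(K \right)} = - \frac{K \left(-6 + K\right)}{4}$ ($m{\left(K \right)} = - \frac{\left(K - 6\right) \left(K + K\right)}{8} = - \frac{\left(-6 + K\right) 2 K}{8} = - \frac{2 K \left(-6 + K\right)}{8} = - \frac{K \left(-6 + K\right)}{4}$)
$U = - \frac{1253}{1850}$ ($U = \left(-19\right) \frac{1}{50} - \frac{11}{37} = - \frac{19}{50} - \frac{11}{37} = - \frac{1253}{1850} \approx -0.6773$)
$t = \frac{515612}{185}$ ($t = \frac{1}{4} \left(-10\right) \left(6 - -10\right) \left(- \frac{1253}{1850} - 69\right) = \frac{1}{4} \left(-10\right) \left(6 + 10\right) \left(- \frac{128903}{1850}\right) = \frac{1}{4} \left(-10\right) 16 \left(- \frac{128903}{1850}\right) = \left(-40\right) \left(- \frac{128903}{1850}\right) = \frac{515612}{185} \approx 2787.1$)
$-45979 + t = -45979 + \frac{515612}{185} = - \frac{7990503}{185}$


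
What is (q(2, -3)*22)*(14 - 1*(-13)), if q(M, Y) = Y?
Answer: -1782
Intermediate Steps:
(q(2, -3)*22)*(14 - 1*(-13)) = (-3*22)*(14 - 1*(-13)) = -66*(14 + 13) = -66*27 = -1782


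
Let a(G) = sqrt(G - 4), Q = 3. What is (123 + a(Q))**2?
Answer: (123 + I)**2 ≈ 15128.0 + 246.0*I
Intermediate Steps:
a(G) = sqrt(-4 + G)
(123 + a(Q))**2 = (123 + sqrt(-4 + 3))**2 = (123 + sqrt(-1))**2 = (123 + I)**2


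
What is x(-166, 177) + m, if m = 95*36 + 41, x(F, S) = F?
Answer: 3295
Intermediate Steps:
m = 3461 (m = 3420 + 41 = 3461)
x(-166, 177) + m = -166 + 3461 = 3295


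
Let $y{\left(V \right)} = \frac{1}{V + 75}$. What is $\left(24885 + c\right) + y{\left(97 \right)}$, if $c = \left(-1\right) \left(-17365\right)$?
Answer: $\frac{7267001}{172} \approx 42250.0$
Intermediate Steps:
$c = 17365$
$y{\left(V \right)} = \frac{1}{75 + V}$
$\left(24885 + c\right) + y{\left(97 \right)} = \left(24885 + 17365\right) + \frac{1}{75 + 97} = 42250 + \frac{1}{172} = \frac{7267001}{172}$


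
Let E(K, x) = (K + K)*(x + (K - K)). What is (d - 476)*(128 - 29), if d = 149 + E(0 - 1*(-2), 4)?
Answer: -30789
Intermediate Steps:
E(K, x) = 2*K*x (E(K, x) = (2*K)*(x + 0) = (2*K)*x = 2*K*x)
d = 165 (d = 149 + 2*(0 - 1*(-2))*4 = 149 + 2*(0 + 2)*4 = 149 + 2*2*4 = 149 + 16 = 165)
(d - 476)*(128 - 29) = (165 - 476)*(128 - 29) = -311*99 = -30789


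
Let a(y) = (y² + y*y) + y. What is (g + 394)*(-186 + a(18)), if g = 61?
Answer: 218400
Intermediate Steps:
a(y) = y + 2*y² (a(y) = (y² + y²) + y = 2*y² + y = y + 2*y²)
(g + 394)*(-186 + a(18)) = (61 + 394)*(-186 + 18*(1 + 2*18)) = 455*(-186 + 18*(1 + 36)) = 455*(-186 + 18*37) = 455*(-186 + 666) = 455*480 = 218400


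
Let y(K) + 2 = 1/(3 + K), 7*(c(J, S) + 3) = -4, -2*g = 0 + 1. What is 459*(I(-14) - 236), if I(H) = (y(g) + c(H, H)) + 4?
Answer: -3810159/35 ≈ -1.0886e+5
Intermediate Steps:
g = -1/2 (g = -(0 + 1)/2 = -1/2*1 = -1/2 ≈ -0.50000)
c(J, S) = -25/7 (c(J, S) = -3 + (1/7)*(-4) = -3 - 4/7 = -25/7)
y(K) = -2 + 1/(3 + K)
I(H) = -41/35 (I(H) = ((-5 - 2*(-1/2))/(3 - 1/2) - 25/7) + 4 = ((-5 + 1)/(5/2) - 25/7) + 4 = ((2/5)*(-4) - 25/7) + 4 = (-8/5 - 25/7) + 4 = -181/35 + 4 = -41/35)
459*(I(-14) - 236) = 459*(-41/35 - 236) = 459*(-8301/35) = -3810159/35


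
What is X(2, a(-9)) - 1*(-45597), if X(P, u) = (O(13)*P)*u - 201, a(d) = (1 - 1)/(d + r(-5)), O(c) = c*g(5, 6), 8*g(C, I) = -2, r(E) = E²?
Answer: 45396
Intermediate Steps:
g(C, I) = -¼ (g(C, I) = (⅛)*(-2) = -¼)
O(c) = -c/4 (O(c) = c*(-¼) = -c/4)
a(d) = 0 (a(d) = (1 - 1)/(d + (-5)²) = 0/(d + 25) = 0/(25 + d) = 0)
X(P, u) = -201 - 13*P*u/4 (X(P, u) = ((-¼*13)*P)*u - 201 = (-13*P/4)*u - 201 = -13*P*u/4 - 201 = -201 - 13*P*u/4)
X(2, a(-9)) - 1*(-45597) = (-201 - 13/4*2*0) - 1*(-45597) = (-201 + 0) + 45597 = -201 + 45597 = 45396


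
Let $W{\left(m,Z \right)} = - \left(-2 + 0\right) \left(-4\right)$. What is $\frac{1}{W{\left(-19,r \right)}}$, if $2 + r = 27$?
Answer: $- \frac{1}{8} \approx -0.125$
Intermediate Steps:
$r = 25$ ($r = -2 + 27 = 25$)
$W{\left(m,Z \right)} = -8$ ($W{\left(m,Z \right)} = - \left(-2\right) \left(-4\right) = \left(-1\right) 8 = -8$)
$\frac{1}{W{\left(-19,r \right)}} = \frac{1}{-8} = - \frac{1}{8}$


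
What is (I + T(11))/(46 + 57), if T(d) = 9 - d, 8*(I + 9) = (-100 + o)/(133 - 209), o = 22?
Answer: -3305/31312 ≈ -0.10555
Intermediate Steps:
I = -2697/304 (I = -9 + ((-100 + 22)/(133 - 209))/8 = -9 + (-78/(-76))/8 = -9 + (-78*(-1/76))/8 = -9 + (1/8)*(39/38) = -9 + 39/304 = -2697/304 ≈ -8.8717)
(I + T(11))/(46 + 57) = (-2697/304 + (9 - 1*11))/(46 + 57) = (-2697/304 + (9 - 11))/103 = (-2697/304 - 2)*(1/103) = -3305/304*1/103 = -3305/31312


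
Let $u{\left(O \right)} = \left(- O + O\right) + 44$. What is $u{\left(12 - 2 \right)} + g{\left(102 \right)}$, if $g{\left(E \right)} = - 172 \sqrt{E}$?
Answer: $44 - 172 \sqrt{102} \approx -1693.1$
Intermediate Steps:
$u{\left(O \right)} = 44$ ($u{\left(O \right)} = 0 + 44 = 44$)
$u{\left(12 - 2 \right)} + g{\left(102 \right)} = 44 - 172 \sqrt{102}$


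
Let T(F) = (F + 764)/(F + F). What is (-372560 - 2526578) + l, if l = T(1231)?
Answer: -7137675761/2462 ≈ -2.8991e+6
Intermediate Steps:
T(F) = (764 + F)/(2*F) (T(F) = (764 + F)/((2*F)) = (764 + F)*(1/(2*F)) = (764 + F)/(2*F))
l = 1995/2462 (l = (1/2)*(764 + 1231)/1231 = (1/2)*(1/1231)*1995 = 1995/2462 ≈ 0.81032)
(-372560 - 2526578) + l = (-372560 - 2526578) + 1995/2462 = -2899138 + 1995/2462 = -7137675761/2462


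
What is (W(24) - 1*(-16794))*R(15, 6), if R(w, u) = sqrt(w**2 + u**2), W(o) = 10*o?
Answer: 51102*sqrt(29) ≈ 2.7519e+5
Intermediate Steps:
R(w, u) = sqrt(u**2 + w**2)
(W(24) - 1*(-16794))*R(15, 6) = (10*24 - 1*(-16794))*sqrt(6**2 + 15**2) = (240 + 16794)*sqrt(36 + 225) = 17034*sqrt(261) = 17034*(3*sqrt(29)) = 51102*sqrt(29)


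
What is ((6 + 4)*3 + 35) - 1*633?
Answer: -568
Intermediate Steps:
((6 + 4)*3 + 35) - 1*633 = (10*3 + 35) - 633 = (30 + 35) - 633 = 65 - 633 = -568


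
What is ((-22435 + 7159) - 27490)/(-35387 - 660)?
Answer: 42766/36047 ≈ 1.1864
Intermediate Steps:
((-22435 + 7159) - 27490)/(-35387 - 660) = (-15276 - 27490)/(-36047) = -42766*(-1/36047) = 42766/36047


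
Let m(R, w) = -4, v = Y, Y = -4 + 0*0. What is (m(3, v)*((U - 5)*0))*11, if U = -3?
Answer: 0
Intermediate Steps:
Y = -4 (Y = -4 + 0 = -4)
v = -4
(m(3, v)*((U - 5)*0))*11 = -4*(-3 - 5)*0*11 = -(-32)*0*11 = -4*0*11 = 0*11 = 0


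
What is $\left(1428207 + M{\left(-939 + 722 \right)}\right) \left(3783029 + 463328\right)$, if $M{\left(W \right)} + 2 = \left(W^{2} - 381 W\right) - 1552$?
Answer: $6609110715583$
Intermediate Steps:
$M{\left(W \right)} = -1554 + W^{2} - 381 W$ ($M{\left(W \right)} = -2 - \left(1552 - W^{2} + 381 W\right) = -1554 + W^{2} - 381 W$)
$\left(1428207 + M{\left(-939 + 722 \right)}\right) \left(3783029 + 463328\right) = \left(1428207 - \left(1554 - \left(-939 + 722\right)^{2} + 381 \left(-939 + 722\right)\right)\right) \left(3783029 + 463328\right) = \left(1428207 - \left(-81123 - 47089\right)\right) 4246357 = \left(1428207 + \left(-1554 + 47089 + 82677\right)\right) 4246357 = \left(1428207 + 128212\right) 4246357 = 1556419 \cdot 4246357 = 6609110715583$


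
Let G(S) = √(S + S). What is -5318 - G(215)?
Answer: -5318 - √430 ≈ -5338.7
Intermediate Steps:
G(S) = √2*√S (G(S) = √(2*S) = √2*√S)
-5318 - G(215) = -5318 - √2*√215 = -5318 - √430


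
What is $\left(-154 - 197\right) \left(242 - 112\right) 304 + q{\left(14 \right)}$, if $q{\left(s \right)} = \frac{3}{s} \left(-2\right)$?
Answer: $- \frac{97100643}{7} \approx -1.3872 \cdot 10^{7}$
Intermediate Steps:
$q{\left(s \right)} = - \frac{6}{s}$
$\left(-154 - 197\right) \left(242 - 112\right) 304 + q{\left(14 \right)} = \left(-154 - 197\right) \left(242 - 112\right) 304 - \frac{6}{14} = \left(-351\right) 130 \cdot 304 - \frac{3}{7} = \left(-45630\right) 304 - \frac{3}{7} = -13871520 - \frac{3}{7} = - \frac{97100643}{7}$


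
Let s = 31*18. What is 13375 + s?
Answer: 13933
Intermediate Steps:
s = 558
13375 + s = 13375 + 558 = 13933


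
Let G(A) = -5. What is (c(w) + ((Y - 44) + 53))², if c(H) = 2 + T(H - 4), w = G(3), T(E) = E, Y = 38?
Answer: 1600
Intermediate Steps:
w = -5
c(H) = -2 + H (c(H) = 2 + (H - 4) = 2 + (-4 + H) = -2 + H)
(c(w) + ((Y - 44) + 53))² = ((-2 - 5) + ((38 - 44) + 53))² = (-7 + (-6 + 53))² = (-7 + 47)² = 40² = 1600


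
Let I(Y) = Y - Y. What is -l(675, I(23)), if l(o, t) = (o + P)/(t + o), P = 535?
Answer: -242/135 ≈ -1.7926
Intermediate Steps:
I(Y) = 0
l(o, t) = (535 + o)/(o + t) (l(o, t) = (o + 535)/(t + o) = (535 + o)/(o + t))
-l(675, I(23)) = -(535 + 675)/(675 + 0) = -1210/675 = -1*242/135 = -242/135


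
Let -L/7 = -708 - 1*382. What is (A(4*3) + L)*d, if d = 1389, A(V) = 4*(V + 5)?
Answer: 10692522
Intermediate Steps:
L = 7630 (L = -7*(-708 - 1*382) = -7*(-708 - 382) = -7*(-1090) = 7630)
A(V) = 20 + 4*V (A(V) = 4*(5 + V) = 20 + 4*V)
(A(4*3) + L)*d = ((20 + 4*(4*3)) + 7630)*1389 = ((20 + 4*12) + 7630)*1389 = ((20 + 48) + 7630)*1389 = (68 + 7630)*1389 = 7698*1389 = 10692522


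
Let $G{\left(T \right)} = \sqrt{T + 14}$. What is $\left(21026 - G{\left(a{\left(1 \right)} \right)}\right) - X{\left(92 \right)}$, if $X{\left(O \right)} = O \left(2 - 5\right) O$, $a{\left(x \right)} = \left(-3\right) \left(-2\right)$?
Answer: $46418 - 2 \sqrt{5} \approx 46414.0$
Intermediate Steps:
$a{\left(x \right)} = 6$
$G{\left(T \right)} = \sqrt{14 + T}$
$X{\left(O \right)} = - 3 O^{2}$ ($X{\left(O \right)} = O \left(- 3 O\right) = - 3 O^{2}$)
$\left(21026 - G{\left(a{\left(1 \right)} \right)}\right) - X{\left(92 \right)} = \left(21026 - \sqrt{14 + 6}\right) - - 3 \cdot 92^{2} = \left(21026 - \sqrt{20}\right) - \left(-3\right) 8464 = \left(21026 - 2 \sqrt{5}\right) - -25392 = \left(21026 - 2 \sqrt{5}\right) + 25392 = 46418 - 2 \sqrt{5}$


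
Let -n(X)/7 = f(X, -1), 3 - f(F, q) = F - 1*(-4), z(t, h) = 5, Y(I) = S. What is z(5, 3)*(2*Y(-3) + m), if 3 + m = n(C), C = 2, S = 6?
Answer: 150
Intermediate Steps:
Y(I) = 6
f(F, q) = -1 - F (f(F, q) = 3 - (F - 1*(-4)) = 3 - (F + 4) = 3 - (4 + F) = 3 + (-4 - F) = -1 - F)
n(X) = 7 + 7*X (n(X) = -7*(-1 - X) = 7 + 7*X)
m = 18 (m = -3 + (7 + 7*2) = -3 + (7 + 14) = -3 + 21 = 18)
z(5, 3)*(2*Y(-3) + m) = 5*(2*6 + 18) = 5*(12 + 18) = 5*30 = 150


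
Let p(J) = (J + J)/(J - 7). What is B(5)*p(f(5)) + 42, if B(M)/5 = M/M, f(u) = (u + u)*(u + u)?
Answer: 4906/93 ≈ 52.753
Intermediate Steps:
f(u) = 4*u**2 (f(u) = (2*u)*(2*u) = 4*u**2)
B(M) = 5 (B(M) = 5*(M/M) = 5*1 = 5)
p(J) = 2*J/(-7 + J) (p(J) = (2*J)/(-7 + J) = 2*J/(-7 + J))
B(5)*p(f(5)) + 42 = 5*(2*(4*5**2)/(-7 + 4*5**2)) + 42 = 5*(2*(4*25)/(-7 + 4*25)) + 42 = 5*(2*100/(-7 + 100)) + 42 = 5*(2*100/93) + 42 = 5*(2*100*(1/93)) + 42 = 5*(200/93) + 42 = 1000/93 + 42 = 4906/93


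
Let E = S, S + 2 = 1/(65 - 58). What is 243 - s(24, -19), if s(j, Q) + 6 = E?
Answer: 1756/7 ≈ 250.86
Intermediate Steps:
S = -13/7 (S = -2 + 1/(65 - 58) = -2 + 1/7 = -2 + ⅐ = -13/7 ≈ -1.8571)
E = -13/7 ≈ -1.8571
s(j, Q) = -55/7 (s(j, Q) = -6 - 13/7 = -55/7)
243 - s(24, -19) = 243 - 1*(-55/7) = 243 + 55/7 = 1756/7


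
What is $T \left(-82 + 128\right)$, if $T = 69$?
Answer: $3174$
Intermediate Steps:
$T \left(-82 + 128\right) = 69 \left(-82 + 128\right) = 69 \cdot 46 = 3174$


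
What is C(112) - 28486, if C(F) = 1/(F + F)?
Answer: -6380863/224 ≈ -28486.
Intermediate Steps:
C(F) = 1/(2*F)
C(112) - 28486 = (½)/112 - 28486 = (½)*(1/112) - 28486 = 1/224 - 28486 = -6380863/224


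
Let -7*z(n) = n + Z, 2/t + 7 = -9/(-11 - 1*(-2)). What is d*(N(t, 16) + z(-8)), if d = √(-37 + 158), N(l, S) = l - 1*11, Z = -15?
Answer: -1859/21 ≈ -88.524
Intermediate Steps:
t = -⅓ (t = 2/(-7 - 9/(-11 - 1*(-2))) = 2/(-7 - 9/(-11 + 2)) = 2/(-7 - 9/(-9)) = 2/(-7 - 9*(-⅑)) = 2/(-7 + 1) = 2/(-6) = 2*(-⅙) = -⅓ ≈ -0.33333)
N(l, S) = -11 + l (N(l, S) = l - 11 = -11 + l)
d = 11 (d = √121 = 11)
z(n) = 15/7 - n/7 (z(n) = -(n - 15)/7 = -(-15 + n)/7 = 15/7 - n/7)
d*(N(t, 16) + z(-8)) = 11*((-11 - ⅓) + (15/7 - ⅐*(-8))) = 11*(-34/3 + (15/7 + 8/7)) = 11*(-34/3 + 23/7) = 11*(-169/21) = -1859/21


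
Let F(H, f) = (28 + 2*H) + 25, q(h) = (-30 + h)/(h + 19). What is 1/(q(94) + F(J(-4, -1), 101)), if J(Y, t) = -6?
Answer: 113/4697 ≈ 0.024058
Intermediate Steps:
q(h) = (-30 + h)/(19 + h)
F(H, f) = 53 + 2*H
1/(q(94) + F(J(-4, -1), 101)) = 1/((-30 + 94)/(19 + 94) + (53 + 2*(-6))) = 1/(64/113 + (53 - 12)) = 1/((1/113)*64 + 41) = 1/(64/113 + 41) = 1/(4697/113) = 113/4697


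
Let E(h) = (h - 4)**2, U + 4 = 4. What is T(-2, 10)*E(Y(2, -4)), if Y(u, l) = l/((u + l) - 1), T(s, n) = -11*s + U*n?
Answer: 1408/9 ≈ 156.44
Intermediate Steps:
U = 0 (U = -4 + 4 = 0)
T(s, n) = -11*s (T(s, n) = -11*s + 0*n = -11*s + 0 = -11*s)
Y(u, l) = l/(-1 + l + u) (Y(u, l) = l/((l + u) - 1) = l/(-1 + l + u))
E(h) = (-4 + h)**2
T(-2, 10)*E(Y(2, -4)) = (-11*(-2))*(-4 - 4/(-1 - 4 + 2))**2 = 22*(-4 - 4/(-3))**2 = 22*(-4 - 4*(-1/3))**2 = 22*(-4 + 4/3)**2 = 22*(-8/3)**2 = 22*(64/9) = 1408/9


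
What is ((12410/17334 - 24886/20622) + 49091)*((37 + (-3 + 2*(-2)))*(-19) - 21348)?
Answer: -10683794679441182/9929493 ≈ -1.0760e+9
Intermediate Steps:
((12410/17334 - 24886/20622) + 49091)*((37 + (-3 + 2*(-2)))*(-19) - 21348) = ((12410*(1/17334) - 24886*1/20622) + 49091)*((37 + (-3 - 4))*(-19) - 21348) = ((6205/8667 - 12443/10311) + 49091)*((37 - 7)*(-19) - 21348) = (-14621242/29788479 + 49091)*(30*(-19) - 21348) = 1462331601347*(-570 - 21348)/29788479 = (1462331601347/29788479)*(-21918) = -10683794679441182/9929493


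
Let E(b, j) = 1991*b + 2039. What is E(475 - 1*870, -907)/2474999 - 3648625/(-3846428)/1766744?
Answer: -5330542419913177017/16819235840665609568 ≈ -0.31693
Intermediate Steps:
E(b, j) = 2039 + 1991*b
E(475 - 1*870, -907)/2474999 - 3648625/(-3846428)/1766744 = (2039 + 1991*(475 - 1*870))/2474999 - 3648625/(-3846428)/1766744 = (2039 + 1991*(475 - 870))*(1/2474999) - 3648625*(-1/3846428)*(1/1766744) = (2039 + 1991*(-395))*(1/2474999) + (3648625/3846428)*(1/1766744) = (2039 - 786445)*(1/2474999) + 3648625/6795653590432 = -784406*1/2474999 + 3648625/6795653590432 = -784406/2474999 + 3648625/6795653590432 = -5330542419913177017/16819235840665609568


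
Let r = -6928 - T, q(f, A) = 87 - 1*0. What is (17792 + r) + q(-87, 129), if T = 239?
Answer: 10712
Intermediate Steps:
q(f, A) = 87 (q(f, A) = 87 + 0 = 87)
r = -7167 (r = -6928 - 1*239 = -6928 - 239 = -7167)
(17792 + r) + q(-87, 129) = (17792 - 7167) + 87 = 10625 + 87 = 10712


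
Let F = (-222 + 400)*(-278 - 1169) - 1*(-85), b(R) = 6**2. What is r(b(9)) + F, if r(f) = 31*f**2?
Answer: -217305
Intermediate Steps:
b(R) = 36
F = -257481 (F = 178*(-1447) + 85 = -257566 + 85 = -257481)
r(b(9)) + F = 31*36**2 - 257481 = 31*1296 - 257481 = 40176 - 257481 = -217305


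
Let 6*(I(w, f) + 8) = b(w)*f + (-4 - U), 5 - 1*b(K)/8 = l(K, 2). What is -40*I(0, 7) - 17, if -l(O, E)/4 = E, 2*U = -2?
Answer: -13591/3 ≈ -4530.3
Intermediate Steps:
U = -1 (U = (½)*(-2) = -1)
l(O, E) = -4*E
b(K) = 104 (b(K) = 40 - (-32)*2 = 40 - 8*(-8) = 40 + 64 = 104)
I(w, f) = -17/2 + 52*f/3 (I(w, f) = -8 + (104*f + (-4 - 1*(-1)))/6 = -8 + (104*f + (-4 + 1))/6 = -8 + (104*f - 3)/6 = -8 + (-3 + 104*f)/6 = -8 + (-½ + 52*f/3) = -17/2 + 52*f/3)
-40*I(0, 7) - 17 = -40*(-17/2 + (52/3)*7) - 17 = -40*(-17/2 + 364/3) - 17 = -40*677/6 - 17 = -13540/3 - 17 = -13591/3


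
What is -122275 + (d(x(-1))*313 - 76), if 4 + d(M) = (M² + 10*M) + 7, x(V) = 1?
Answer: -117969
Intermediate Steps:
d(M) = 3 + M² + 10*M (d(M) = -4 + ((M² + 10*M) + 7) = -4 + (7 + M² + 10*M) = 3 + M² + 10*M)
-122275 + (d(x(-1))*313 - 76) = -122275 + ((3 + 1² + 10*1)*313 - 76) = -122275 + ((3 + 1 + 10)*313 - 76) = -122275 + (14*313 - 76) = -122275 + (4382 - 76) = -122275 + 4306 = -117969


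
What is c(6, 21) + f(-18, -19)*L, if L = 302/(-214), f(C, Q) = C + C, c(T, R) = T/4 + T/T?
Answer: 11407/214 ≈ 53.304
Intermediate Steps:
c(T, R) = 1 + T/4 (c(T, R) = T*(¼) + 1 = T/4 + 1 = 1 + T/4)
f(C, Q) = 2*C
L = -151/107 (L = 302*(-1/214) = -151/107 ≈ -1.4112)
c(6, 21) + f(-18, -19)*L = (1 + (¼)*6) + (2*(-18))*(-151/107) = (1 + 3/2) - 36*(-151/107) = 5/2 + 5436/107 = 11407/214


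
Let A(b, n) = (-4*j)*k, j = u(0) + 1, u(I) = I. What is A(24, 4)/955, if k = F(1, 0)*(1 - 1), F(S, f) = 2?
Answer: 0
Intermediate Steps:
j = 1 (j = 0 + 1 = 1)
k = 0 (k = 2*(1 - 1) = 2*0 = 0)
A(b, n) = 0 (A(b, n) = -4*1*0 = -4*0 = 0)
A(24, 4)/955 = 0/955 = 0*(1/955) = 0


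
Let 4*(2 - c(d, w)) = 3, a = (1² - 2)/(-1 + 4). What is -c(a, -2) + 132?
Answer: 523/4 ≈ 130.75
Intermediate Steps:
a = -⅓ (a = (1 - 2)/3 = -1*⅓ = -⅓ ≈ -0.33333)
c(d, w) = 5/4 (c(d, w) = 2 - ¼*3 = 2 - ¾ = 5/4)
-c(a, -2) + 132 = -1*5/4 + 132 = -5/4 + 132 = 523/4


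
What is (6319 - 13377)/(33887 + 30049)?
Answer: -3529/31968 ≈ -0.11039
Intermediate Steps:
(6319 - 13377)/(33887 + 30049) = -7058/63936 = -7058*1/63936 = -3529/31968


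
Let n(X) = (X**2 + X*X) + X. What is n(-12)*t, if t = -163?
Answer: -44988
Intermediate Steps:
n(X) = X + 2*X**2 (n(X) = (X**2 + X**2) + X = 2*X**2 + X = X + 2*X**2)
n(-12)*t = -12*(1 + 2*(-12))*(-163) = -12*(1 - 24)*(-163) = -12*(-23)*(-163) = 276*(-163) = -44988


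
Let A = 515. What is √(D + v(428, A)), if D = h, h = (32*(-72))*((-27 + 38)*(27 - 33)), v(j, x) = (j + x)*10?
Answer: √161494 ≈ 401.86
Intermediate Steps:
v(j, x) = 10*j + 10*x
h = 152064 (h = -25344*(-6) = -2304*(-66) = 152064)
D = 152064
√(D + v(428, A)) = √(152064 + (10*428 + 10*515)) = √(152064 + (4280 + 5150)) = √(152064 + 9430) = √161494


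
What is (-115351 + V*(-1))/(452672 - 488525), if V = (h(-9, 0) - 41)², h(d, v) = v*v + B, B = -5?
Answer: 117467/35853 ≈ 3.2764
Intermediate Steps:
h(d, v) = -5 + v² (h(d, v) = v*v - 5 = v² - 5 = -5 + v²)
V = 2116 (V = ((-5 + 0²) - 41)² = ((-5 + 0) - 41)² = (-5 - 41)² = (-46)² = 2116)
(-115351 + V*(-1))/(452672 - 488525) = (-115351 + 2116*(-1))/(452672 - 488525) = (-115351 - 2116)/(-35853) = -117467*(-1/35853) = 117467/35853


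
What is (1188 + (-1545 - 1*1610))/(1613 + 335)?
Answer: -1967/1948 ≈ -1.0098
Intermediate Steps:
(1188 + (-1545 - 1*1610))/(1613 + 335) = (1188 + (-1545 - 1610))/1948 = (1188 - 3155)*(1/1948) = -1967*1/1948 = -1967/1948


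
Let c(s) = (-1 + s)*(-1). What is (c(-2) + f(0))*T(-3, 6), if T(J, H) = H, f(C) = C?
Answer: 18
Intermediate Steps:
c(s) = 1 - s
(c(-2) + f(0))*T(-3, 6) = ((1 - 1*(-2)) + 0)*6 = ((1 + 2) + 0)*6 = (3 + 0)*6 = 3*6 = 18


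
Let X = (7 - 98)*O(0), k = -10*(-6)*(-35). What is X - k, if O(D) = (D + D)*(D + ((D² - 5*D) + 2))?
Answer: 2100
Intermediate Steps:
O(D) = 2*D*(2 + D² - 4*D) (O(D) = (2*D)*(D + (2 + D² - 5*D)) = (2*D)*(2 + D² - 4*D) = 2*D*(2 + D² - 4*D))
k = -2100 (k = 60*(-35) = -2100)
X = 0 (X = (7 - 98)*(2*0*(2 + 0² - 4*0)) = -182*0*(2 + 0 + 0) = -182*0*2 = -91*0 = 0)
X - k = 0 - 1*(-2100) = 0 + 2100 = 2100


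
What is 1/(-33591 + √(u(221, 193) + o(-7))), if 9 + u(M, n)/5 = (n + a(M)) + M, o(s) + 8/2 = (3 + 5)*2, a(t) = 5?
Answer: -33591/1128353219 - √2062/1128353219 ≈ -2.9810e-5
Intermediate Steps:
o(s) = 12 (o(s) = -4 + (3 + 5)*2 = -4 + 8*2 = -4 + 16 = 12)
u(M, n) = -20 + 5*M + 5*n (u(M, n) = -45 + 5*((n + 5) + M) = -45 + 5*((5 + n) + M) = -45 + 5*(5 + M + n) = -45 + (25 + 5*M + 5*n) = -20 + 5*M + 5*n)
1/(-33591 + √(u(221, 193) + o(-7))) = 1/(-33591 + √((-20 + 5*221 + 5*193) + 12)) = 1/(-33591 + √((-20 + 1105 + 965) + 12)) = 1/(-33591 + √(2050 + 12)) = 1/(-33591 + √2062)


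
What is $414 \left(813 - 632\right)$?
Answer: $74934$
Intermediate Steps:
$414 \left(813 - 632\right) = 414 \cdot 181 = 74934$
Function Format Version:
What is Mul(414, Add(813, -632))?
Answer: 74934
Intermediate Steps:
Mul(414, Add(813, -632)) = Mul(414, 181) = 74934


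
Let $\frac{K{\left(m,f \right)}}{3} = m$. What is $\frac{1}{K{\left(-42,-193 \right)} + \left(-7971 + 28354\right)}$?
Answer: $\frac{1}{20257} \approx 4.9366 \cdot 10^{-5}$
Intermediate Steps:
$K{\left(m,f \right)} = 3 m$
$\frac{1}{K{\left(-42,-193 \right)} + \left(-7971 + 28354\right)} = \frac{1}{3 \left(-42\right) + \left(-7971 + 28354\right)} = \frac{1}{-126 + 20383} = \frac{1}{20257}$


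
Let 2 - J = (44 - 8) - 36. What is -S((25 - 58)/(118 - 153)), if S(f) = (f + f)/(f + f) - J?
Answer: 1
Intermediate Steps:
J = 2 (J = 2 - ((44 - 8) - 36) = 2 - (36 - 36) = 2 - 1*0 = 2 + 0 = 2)
S(f) = -1 (S(f) = (f + f)/(f + f) - 1*2 = (2*f)/((2*f)) - 2 = (2*f)*(1/(2*f)) - 2 = 1 - 2 = -1)
-S((25 - 58)/(118 - 153)) = -1*(-1) = 1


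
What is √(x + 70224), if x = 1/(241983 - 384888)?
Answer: √1434103223548695/142905 ≈ 265.00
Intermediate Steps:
x = -1/142905 (x = 1/(-142905) = -1/142905 ≈ -6.9977e-6)
√(x + 70224) = √(-1/142905 + 70224) = √(10035360719/142905) = √1434103223548695/142905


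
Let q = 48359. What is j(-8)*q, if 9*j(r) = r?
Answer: -386872/9 ≈ -42986.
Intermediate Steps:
j(r) = r/9
j(-8)*q = ((⅑)*(-8))*48359 = -8/9*48359 = -386872/9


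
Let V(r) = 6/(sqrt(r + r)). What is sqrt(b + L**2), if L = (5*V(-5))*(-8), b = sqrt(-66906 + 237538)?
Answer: sqrt(-5760 + 2*sqrt(42658)) ≈ 73.123*I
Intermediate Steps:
V(r) = 3*sqrt(2)/sqrt(r) (V(r) = 6/(sqrt(2*r)) = 6/((sqrt(2)*sqrt(r))) = 6*(sqrt(2)/(2*sqrt(r))) = 3*sqrt(2)/sqrt(r))
b = 2*sqrt(42658) (b = sqrt(170632) = 2*sqrt(42658) ≈ 413.08)
L = 24*I*sqrt(10) (L = (5*(3*sqrt(2)/sqrt(-5)))*(-8) = (5*(3*sqrt(2)*(-I*sqrt(5)/5)))*(-8) = (5*(-3*I*sqrt(10)/5))*(-8) = -3*I*sqrt(10)*(-8) = 24*I*sqrt(10) ≈ 75.895*I)
sqrt(b + L**2) = sqrt(2*sqrt(42658) + (24*I*sqrt(10))**2) = sqrt(2*sqrt(42658) - 5760) = sqrt(-5760 + 2*sqrt(42658))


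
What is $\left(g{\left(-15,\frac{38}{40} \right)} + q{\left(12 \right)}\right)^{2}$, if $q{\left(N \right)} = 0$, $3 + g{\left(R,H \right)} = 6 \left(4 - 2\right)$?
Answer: $81$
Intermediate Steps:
$g{\left(R,H \right)} = 9$ ($g{\left(R,H \right)} = -3 + 6 \left(4 - 2\right) = -3 + 6 \cdot 2 = -3 + 12 = 9$)
$\left(g{\left(-15,\frac{38}{40} \right)} + q{\left(12 \right)}\right)^{2} = \left(9 + 0\right)^{2} = 9^{2} = 81$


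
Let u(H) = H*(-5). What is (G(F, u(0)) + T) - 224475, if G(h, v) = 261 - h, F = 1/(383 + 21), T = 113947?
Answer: -44547869/404 ≈ -1.1027e+5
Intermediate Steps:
F = 1/404 ≈ 0.0024752
u(H) = -5*H
(G(F, u(0)) + T) - 224475 = ((261 - 1*1/404) + 113947) - 224475 = ((261 - 1/404) + 113947) - 224475 = (105443/404 + 113947) - 224475 = 46140031/404 - 224475 = -44547869/404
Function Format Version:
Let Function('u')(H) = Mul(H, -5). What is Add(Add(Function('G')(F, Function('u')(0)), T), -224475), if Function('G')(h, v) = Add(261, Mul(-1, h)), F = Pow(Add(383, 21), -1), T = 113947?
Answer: Rational(-44547869, 404) ≈ -1.1027e+5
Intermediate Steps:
F = Rational(1, 404) (F = Pow(404, -1) = Rational(1, 404) ≈ 0.0024752)
Function('u')(H) = Mul(-5, H)
Add(Add(Function('G')(F, Function('u')(0)), T), -224475) = Add(Add(Add(261, Mul(-1, Rational(1, 404))), 113947), -224475) = Add(Add(Add(261, Rational(-1, 404)), 113947), -224475) = Add(Add(Rational(105443, 404), 113947), -224475) = Add(Rational(46140031, 404), -224475) = Rational(-44547869, 404)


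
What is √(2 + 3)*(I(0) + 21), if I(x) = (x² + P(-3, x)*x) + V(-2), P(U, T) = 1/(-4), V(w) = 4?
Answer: 25*√5 ≈ 55.902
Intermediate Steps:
P(U, T) = -¼
I(x) = 4 + x² - x/4 (I(x) = (x² - x/4) + 4 = 4 + x² - x/4)
√(2 + 3)*(I(0) + 21) = √(2 + 3)*((4 + 0² - ¼*0) + 21) = √5*((4 + 0 + 0) + 21) = √5*(4 + 21) = √5*25 = 25*√5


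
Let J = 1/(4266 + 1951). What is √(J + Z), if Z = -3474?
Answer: I*√134273876969/6217 ≈ 58.941*I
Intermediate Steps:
J = 1/6217 ≈ 0.00016085
√(J + Z) = √(1/6217 - 3474) = √(-21597857/6217) = I*√134273876969/6217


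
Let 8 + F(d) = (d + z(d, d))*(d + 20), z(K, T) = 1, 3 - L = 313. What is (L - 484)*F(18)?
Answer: -566916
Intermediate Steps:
L = -310 (L = 3 - 1*313 = 3 - 313 = -310)
F(d) = -8 + (1 + d)*(20 + d) (F(d) = -8 + (d + 1)*(d + 20) = -8 + (1 + d)*(20 + d))
(L - 484)*F(18) = (-310 - 484)*(12 + 18² + 21*18) = -794*(12 + 324 + 378) = -794*714 = -566916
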